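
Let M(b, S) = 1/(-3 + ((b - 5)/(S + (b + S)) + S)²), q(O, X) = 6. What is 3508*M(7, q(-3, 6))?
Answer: 1266388/12373 ≈ 102.35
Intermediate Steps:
M(b, S) = 1/(-3 + (S + (-5 + b)/(b + 2*S))²) (M(b, S) = 1/(-3 + ((-5 + b)/(S + (S + b)) + S)²) = 1/(-3 + ((-5 + b)/(b + 2*S) + S)²) = 1/(-3 + (S + (-5 + b)/(b + 2*S))²))
3508*M(7, q(-3, 6)) = 3508*(-(7 + 2*6)²/(-(-5 + 7 + 2*6² + 6*7)² + 3*(7 + 2*6)²)) = 3508*(-(7 + 12)²/(-(-5 + 7 + 2*36 + 42)² + 3*(7 + 12)²)) = 3508*(-1*19²/(-(-5 + 7 + 72 + 42)² + 3*19²)) = 3508*(-1*361/(-1*116² + 3*361)) = 3508*(-1*361/(-1*13456 + 1083)) = 3508*(-1*361/(-13456 + 1083)) = 3508*(-1*361/(-12373)) = 3508*(-1*361*(-1/12373)) = 3508*(361/12373) = 1266388/12373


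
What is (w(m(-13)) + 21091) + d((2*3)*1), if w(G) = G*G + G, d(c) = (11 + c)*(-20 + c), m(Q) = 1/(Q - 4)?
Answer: 6026501/289 ≈ 20853.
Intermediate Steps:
m(Q) = 1/(-4 + Q)
d(c) = (-20 + c)*(11 + c)
w(G) = G + G² (w(G) = G² + G = G + G²)
(w(m(-13)) + 21091) + d((2*3)*1) = ((1 + 1/(-4 - 13))/(-4 - 13) + 21091) + (-220 + ((2*3)*1)² - 9*2*3) = ((1 + 1/(-17))/(-17) + 21091) + (-220 + (6*1)² - 54) = (-(1 - 1/17)/17 + 21091) + (-220 + 6² - 9*6) = (-1/17*16/17 + 21091) + (-220 + 36 - 54) = (-16/289 + 21091) - 238 = 6095283/289 - 238 = 6026501/289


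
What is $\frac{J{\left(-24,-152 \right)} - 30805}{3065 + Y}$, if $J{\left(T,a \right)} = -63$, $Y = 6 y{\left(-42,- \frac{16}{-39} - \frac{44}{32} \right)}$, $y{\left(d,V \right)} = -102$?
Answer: $- \frac{30868}{2453} \approx -12.584$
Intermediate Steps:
$Y = -612$ ($Y = 6 \left(-102\right) = -612$)
$\frac{J{\left(-24,-152 \right)} - 30805}{3065 + Y} = \frac{-63 - 30805}{3065 - 612} = - \frac{30868}{2453}$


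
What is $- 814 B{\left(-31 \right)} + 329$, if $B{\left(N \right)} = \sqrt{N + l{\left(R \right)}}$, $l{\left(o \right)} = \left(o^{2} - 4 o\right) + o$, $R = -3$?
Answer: $329 - 814 i \sqrt{13} \approx 329.0 - 2934.9 i$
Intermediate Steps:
$l{\left(o \right)} = o^{2} - 3 o$
$B{\left(N \right)} = \sqrt{18 + N}$ ($B{\left(N \right)} = \sqrt{N - 3 \left(-3 - 3\right)} = \sqrt{N - -18} = \sqrt{N + 18} = \sqrt{18 + N}$)
$- 814 B{\left(-31 \right)} + 329 = - 814 \sqrt{18 - 31} + 329 = - 814 \sqrt{-13} + 329 = - 814 i \sqrt{13} + 329 = 329 - 814 i \sqrt{13}$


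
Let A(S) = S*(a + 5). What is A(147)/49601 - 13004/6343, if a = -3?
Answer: -643146562/314619143 ≈ -2.0442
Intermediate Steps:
A(S) = 2*S (A(S) = S*(-3 + 5) = S*2 = 2*S)
A(147)/49601 - 13004/6343 = (2*147)/49601 - 13004/6343 = 294*(1/49601) - 13004*1/6343 = 294/49601 - 13004/6343 = -643146562/314619143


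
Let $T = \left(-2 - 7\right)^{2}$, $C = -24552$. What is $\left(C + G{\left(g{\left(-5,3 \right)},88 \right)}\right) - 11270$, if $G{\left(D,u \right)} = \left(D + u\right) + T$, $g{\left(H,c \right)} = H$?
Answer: $-35658$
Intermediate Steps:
$T = 81$ ($T = \left(-2 - 7\right)^{2} = \left(-9\right)^{2} = 81$)
$G{\left(D,u \right)} = 81 + D + u$ ($G{\left(D,u \right)} = \left(D + u\right) + 81 = 81 + D + u$)
$\left(C + G{\left(g{\left(-5,3 \right)},88 \right)}\right) - 11270 = \left(-24552 + \left(81 - 5 + 88\right)\right) - 11270 = \left(-24552 + 164\right) - 11270 = -24388 - 11270 = -35658$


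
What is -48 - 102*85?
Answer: -8718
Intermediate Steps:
-48 - 102*85 = -48 - 8670 = -8718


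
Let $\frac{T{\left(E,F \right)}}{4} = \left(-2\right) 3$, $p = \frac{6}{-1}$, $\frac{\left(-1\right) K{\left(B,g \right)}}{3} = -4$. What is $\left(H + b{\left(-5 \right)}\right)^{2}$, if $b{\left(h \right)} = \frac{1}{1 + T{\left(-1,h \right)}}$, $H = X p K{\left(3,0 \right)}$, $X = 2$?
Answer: $\frac{10975969}{529} \approx 20749.0$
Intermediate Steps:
$K{\left(B,g \right)} = 12$ ($K{\left(B,g \right)} = \left(-3\right) \left(-4\right) = 12$)
$p = -6$ ($p = 6 \left(-1\right) = -6$)
$H = -144$ ($H = 2 \left(-6\right) 12 = \left(-12\right) 12 = -144$)
$T{\left(E,F \right)} = -24$ ($T{\left(E,F \right)} = 4 \left(\left(-2\right) 3\right) = 4 \left(-6\right) = -24$)
$b{\left(h \right)} = - \frac{1}{23}$ ($b{\left(h \right)} = \frac{1}{1 - 24} = \frac{1}{-23} = - \frac{1}{23}$)
$\left(H + b{\left(-5 \right)}\right)^{2} = \left(-144 - \frac{1}{23}\right)^{2} = \left(- \frac{3313}{23}\right)^{2} = \frac{10975969}{529}$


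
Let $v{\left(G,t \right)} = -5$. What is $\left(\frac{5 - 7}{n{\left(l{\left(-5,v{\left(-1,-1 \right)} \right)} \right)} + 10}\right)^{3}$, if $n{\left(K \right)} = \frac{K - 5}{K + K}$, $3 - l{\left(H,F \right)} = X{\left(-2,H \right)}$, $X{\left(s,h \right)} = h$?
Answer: $- \frac{32768}{4330747} \approx -0.0075664$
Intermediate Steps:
$l{\left(H,F \right)} = 3 - H$
$n{\left(K \right)} = \frac{-5 + K}{2 K}$
$\left(\frac{5 - 7}{n{\left(l{\left(-5,v{\left(-1,-1 \right)} \right)} \right)} + 10}\right)^{3} = \left(\frac{5 - 7}{\frac{-5 + \left(3 - -5\right)}{2 \left(3 - -5\right)} + 10}\right)^{3} = \left(- \frac{2}{\frac{-5 + \left(3 + 5\right)}{2 \left(3 + 5\right)} + 10}\right)^{3} = \left(- \frac{2}{\frac{-5 + 8}{2 \cdot 8} + 10}\right)^{3} = \left(- \frac{2}{\frac{1}{2} \cdot \frac{1}{8} \cdot 3 + 10}\right)^{3} = \left(- \frac{2}{\frac{3}{16} + 10}\right)^{3} = \left(- \frac{2}{\frac{163}{16}}\right)^{3} = \left(\left(-2\right) \frac{16}{163}\right)^{3} = \left(- \frac{32}{163}\right)^{3} = - \frac{32768}{4330747}$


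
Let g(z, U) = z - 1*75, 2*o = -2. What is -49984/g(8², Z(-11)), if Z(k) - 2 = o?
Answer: 4544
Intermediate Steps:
o = -1 (o = (½)*(-2) = -1)
Z(k) = 1 (Z(k) = 2 - 1 = 1)
g(z, U) = -75 + z (g(z, U) = z - 75 = -75 + z)
-49984/g(8², Z(-11)) = -49984/(-75 + 8²) = -49984/(-75 + 64) = -49984/(-11) = -49984*(-1/11) = 4544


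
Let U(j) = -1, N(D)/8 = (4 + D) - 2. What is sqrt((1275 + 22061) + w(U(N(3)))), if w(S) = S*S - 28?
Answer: sqrt(23309) ≈ 152.67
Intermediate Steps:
N(D) = 16 + 8*D (N(D) = 8*((4 + D) - 2) = 8*(2 + D) = 16 + 8*D)
w(S) = -28 + S**2 (w(S) = S**2 - 28 = -28 + S**2)
sqrt((1275 + 22061) + w(U(N(3)))) = sqrt((1275 + 22061) + (-28 + (-1)**2)) = sqrt(23336 + (-28 + 1)) = sqrt(23336 - 27) = sqrt(23309)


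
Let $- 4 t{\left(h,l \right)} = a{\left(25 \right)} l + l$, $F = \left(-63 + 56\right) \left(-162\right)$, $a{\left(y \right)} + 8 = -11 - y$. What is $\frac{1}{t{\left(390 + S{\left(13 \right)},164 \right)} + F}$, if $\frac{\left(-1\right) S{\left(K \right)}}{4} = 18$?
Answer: $\frac{1}{2897} \approx 0.00034518$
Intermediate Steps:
$S{\left(K \right)} = -72$ ($S{\left(K \right)} = \left(-4\right) 18 = -72$)
$a{\left(y \right)} = -19 - y$ ($a{\left(y \right)} = -8 - \left(11 + y\right) = -19 - y$)
$F = 1134$ ($F = \left(-7\right) \left(-162\right) = 1134$)
$t{\left(h,l \right)} = \frac{43 l}{4}$ ($t{\left(h,l \right)} = - \frac{\left(-19 - 25\right) l + l}{4} = - \frac{- 44 l + l}{4} = - \frac{\left(-43\right) l}{4} = \frac{43 l}{4}$)
$\frac{1}{t{\left(390 + S{\left(13 \right)},164 \right)} + F} = \frac{1}{\frac{43}{4} \cdot 164 + 1134} = \frac{1}{1763 + 1134} = \frac{1}{2897}$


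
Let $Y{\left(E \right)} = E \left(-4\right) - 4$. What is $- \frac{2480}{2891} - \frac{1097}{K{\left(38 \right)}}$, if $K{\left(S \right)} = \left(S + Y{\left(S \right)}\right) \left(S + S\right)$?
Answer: $- \frac{323207}{439432} \approx -0.73551$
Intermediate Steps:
$Y{\left(E \right)} = -4 - 4 E$ ($Y{\left(E \right)} = - 4 E - 4 = -4 - 4 E$)
$K{\left(S \right)} = 2 S \left(-4 - 3 S\right)$ ($K{\left(S \right)} = \left(S - \left(4 + 4 S\right)\right) \left(S + S\right) = \left(-4 - 3 S\right) 2 S = 2 S \left(-4 - 3 S\right)$)
$- \frac{2480}{2891} - \frac{1097}{K{\left(38 \right)}} = - \frac{2480}{2891} - \frac{1097}{\left(-2\right) 38 \left(4 + 3 \cdot 38\right)} = \left(-2480\right) \frac{1}{2891} - \frac{1097}{\left(-2\right) 38 \left(4 + 114\right)} = - \frac{2480}{2891} - \frac{1097}{\left(-2\right) 38 \cdot 118} = - \frac{2480}{2891} - \frac{1097}{-8968} = - \frac{2480}{2891} - - \frac{1097}{8968} = - \frac{2480}{2891} + \frac{1097}{8968} = - \frac{323207}{439432}$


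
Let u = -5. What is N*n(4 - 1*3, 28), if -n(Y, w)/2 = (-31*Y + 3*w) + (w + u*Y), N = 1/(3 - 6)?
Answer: 152/3 ≈ 50.667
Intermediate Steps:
N = -⅓ (N = 1/(-3) = -⅓ ≈ -0.33333)
n(Y, w) = -8*w + 72*Y (n(Y, w) = -2*((-31*Y + 3*w) + (w - 5*Y)) = -2*(-36*Y + 4*w) = -8*w + 72*Y)
N*n(4 - 1*3, 28) = -(-8*28 + 72*(4 - 1*3))/3 = -(-224 + 72*(4 - 3))/3 = -(-224 + 72*1)/3 = -(-224 + 72)/3 = -⅓*(-152) = 152/3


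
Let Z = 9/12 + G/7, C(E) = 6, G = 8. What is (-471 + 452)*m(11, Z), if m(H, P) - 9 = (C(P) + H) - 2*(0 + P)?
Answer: -5909/14 ≈ -422.07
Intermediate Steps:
Z = 53/28 (Z = 9/12 + 8/7 = 9*(1/12) + 8*(1/7) = 3/4 + 8/7 = 53/28 ≈ 1.8929)
m(H, P) = 15 + H - 2*P (m(H, P) = 9 + ((6 + H) - 2*(0 + P)) = 9 + ((6 + H) - 2*P) = 9 + (6 + H - 2*P) = 15 + H - 2*P)
(-471 + 452)*m(11, Z) = (-471 + 452)*(15 + 11 - 2*53/28) = -19*(15 + 11 - 53/14) = -19*311/14 = -5909/14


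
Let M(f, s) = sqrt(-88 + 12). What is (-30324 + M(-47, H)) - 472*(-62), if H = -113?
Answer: -1060 + 2*I*sqrt(19) ≈ -1060.0 + 8.7178*I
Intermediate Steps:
M(f, s) = 2*I*sqrt(19) (M(f, s) = sqrt(-76) = 2*I*sqrt(19))
(-30324 + M(-47, H)) - 472*(-62) = (-30324 + 2*I*sqrt(19)) - 472*(-62) = (-30324 + 2*I*sqrt(19)) + 29264 = -1060 + 2*I*sqrt(19)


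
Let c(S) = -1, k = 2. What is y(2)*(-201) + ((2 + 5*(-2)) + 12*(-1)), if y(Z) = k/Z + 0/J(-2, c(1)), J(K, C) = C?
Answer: -221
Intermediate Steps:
y(Z) = 2/Z (y(Z) = 2/Z + 0/(-1) = 2/Z + 0*(-1) = 2/Z + 0 = 2/Z)
y(2)*(-201) + ((2 + 5*(-2)) + 12*(-1)) = (2/2)*(-201) + ((2 + 5*(-2)) + 12*(-1)) = (2*(½))*(-201) + ((2 - 10) - 12) = 1*(-201) + (-8 - 12) = -201 - 20 = -221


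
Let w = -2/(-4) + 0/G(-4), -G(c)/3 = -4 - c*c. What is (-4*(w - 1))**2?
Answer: 4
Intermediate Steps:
G(c) = 12 + 3*c**2 (G(c) = -3*(-4 - c*c) = -3*(-4 - c**2) = 12 + 3*c**2)
w = 1/2 (w = -2/(-4) + 0/(12 + 3*(-4)**2) = -2*(-1/4) + 0/(12 + 3*16) = 1/2 + 0/(12 + 48) = 1/2 + 0/60 = 1/2 + 0*(1/60) = 1/2 + 0 = 1/2 ≈ 0.50000)
(-4*(w - 1))**2 = (-4*(1/2 - 1))**2 = (-4*(-1/2))**2 = 2**2 = 4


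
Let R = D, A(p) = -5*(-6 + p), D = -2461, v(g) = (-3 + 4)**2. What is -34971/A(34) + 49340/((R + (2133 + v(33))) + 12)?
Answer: 117379/1260 ≈ 93.158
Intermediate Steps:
v(g) = 1 (v(g) = 1**2 = 1)
A(p) = 30 - 5*p
R = -2461
-34971/A(34) + 49340/((R + (2133 + v(33))) + 12) = -34971/(30 - 5*34) + 49340/((-2461 + (2133 + 1)) + 12) = -34971/(30 - 170) + 49340/((-2461 + 2134) + 12) = -34971/(-140) + 49340/(-327 + 12) = -34971*(-1/140) + 49340/(-315) = 34971/140 + 49340*(-1/315) = 34971/140 - 9868/63 = 117379/1260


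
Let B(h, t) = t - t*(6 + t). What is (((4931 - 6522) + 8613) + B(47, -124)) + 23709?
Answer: 15975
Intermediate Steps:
B(h, t) = t - t*(6 + t)
(((4931 - 6522) + 8613) + B(47, -124)) + 23709 = (((4931 - 6522) + 8613) - 1*(-124)*(5 - 124)) + 23709 = ((-1591 + 8613) - 1*(-124)*(-119)) + 23709 = (7022 - 14756) + 23709 = -7734 + 23709 = 15975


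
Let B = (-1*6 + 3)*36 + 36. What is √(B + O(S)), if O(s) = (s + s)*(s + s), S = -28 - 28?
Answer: 2*√3118 ≈ 111.68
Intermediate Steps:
S = -56
O(s) = 4*s² (O(s) = (2*s)*(2*s) = 4*s²)
B = -72 (B = (-6 + 3)*36 + 36 = -3*36 + 36 = -108 + 36 = -72)
√(B + O(S)) = √(-72 + 4*(-56)²) = √(-72 + 4*3136) = √(-72 + 12544) = √12472 = 2*√3118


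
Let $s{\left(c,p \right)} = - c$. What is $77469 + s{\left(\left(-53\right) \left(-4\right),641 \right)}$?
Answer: $77257$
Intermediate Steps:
$77469 + s{\left(\left(-53\right) \left(-4\right),641 \right)} = 77469 - \left(-53\right) \left(-4\right) = 77469 - 212 = 77257$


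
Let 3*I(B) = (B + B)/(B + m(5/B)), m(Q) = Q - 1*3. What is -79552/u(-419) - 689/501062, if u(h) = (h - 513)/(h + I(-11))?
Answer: -37532971828225/1050727014 ≈ -35721.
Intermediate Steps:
m(Q) = -3 + Q (m(Q) = Q - 3 = -3 + Q)
I(B) = 2*B/(3*(-3 + B + 5/B)) (I(B) = ((B + B)/(B + (-3 + 5/B)))/3 = ((2*B)/(-3 + B + 5/B))/3 = (2*B/(-3 + B + 5/B))/3 = 2*B/(3*(-3 + B + 5/B)))
u(h) = (-513 + h)/(242/477 + h) (u(h) = (h - 513)/(h + (⅔)*(-11)²/(5 - 11*(-3 - 11))) = (-513 + h)/(h + (⅔)*121/(5 - 11*(-14))) = (-513 + h)/(h + (⅔)*121/(5 + 154)) = (-513 + h)/(h + (⅔)*121/159) = (-513 + h)/(h + (⅔)*121*(1/159)) = (-513 + h)/(h + 242/477) = (-513 + h)/(242/477 + h))
-79552/u(-419) - 689/501062 = -79552*(242 + 477*(-419))/(477*(-513 - 419)) - 689/501062 = -79552/(477*(-932)/(242 - 199863)) - 689*1/501062 = -79552/(477*(-932)/(-199621)) - 13/9454 = -79552/(477*(-1/199621)*(-932)) - 13/9454 = -79552/444564/199621 - 13/9454 = -79552*199621/444564 - 13/9454 = -3970062448/111141 - 13/9454 = -37532971828225/1050727014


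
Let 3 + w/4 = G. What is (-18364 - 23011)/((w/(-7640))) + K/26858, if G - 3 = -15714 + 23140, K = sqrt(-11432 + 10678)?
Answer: 39513125/3713 + I*sqrt(754)/26858 ≈ 10642.0 + 0.0010224*I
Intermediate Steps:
K = I*sqrt(754) (K = sqrt(-754) = I*sqrt(754) ≈ 27.459*I)
G = 7429 (G = 3 + (-15714 + 23140) = 3 + 7426 = 7429)
w = 29704 (w = -12 + 4*7429 = -12 + 29716 = 29704)
(-18364 - 23011)/((w/(-7640))) + K/26858 = (-18364 - 23011)/((29704/(-7640))) + (I*sqrt(754))/26858 = -41375/(29704*(-1/7640)) + (I*sqrt(754))*(1/26858) = -41375/(-3713/955) + I*sqrt(754)/26858 = -41375*(-955/3713) + I*sqrt(754)/26858 = 39513125/3713 + I*sqrt(754)/26858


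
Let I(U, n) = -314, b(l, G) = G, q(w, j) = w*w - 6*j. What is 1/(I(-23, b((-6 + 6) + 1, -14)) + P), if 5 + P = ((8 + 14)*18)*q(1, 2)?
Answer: -1/4675 ≈ -0.00021390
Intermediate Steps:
q(w, j) = w² - 6*j
P = -4361 (P = -5 + ((8 + 14)*18)*(1² - 6*2) = -5 + (22*18)*(1 - 12) = -5 + 396*(-11) = -5 - 4356 = -4361)
1/(I(-23, b((-6 + 6) + 1, -14)) + P) = 1/(-314 - 4361) = 1/(-4675) = -1/4675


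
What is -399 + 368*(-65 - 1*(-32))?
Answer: -12543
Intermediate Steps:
-399 + 368*(-65 - 1*(-32)) = -399 + 368*(-65 + 32) = -399 + 368*(-33) = -399 - 12144 = -12543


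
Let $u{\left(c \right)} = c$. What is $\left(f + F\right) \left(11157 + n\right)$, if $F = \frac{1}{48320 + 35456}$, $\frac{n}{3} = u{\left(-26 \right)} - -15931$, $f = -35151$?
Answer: $- \frac{1970078007075}{952} \approx -2.0694 \cdot 10^{9}$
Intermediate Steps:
$n = 47715$ ($n = 3 \left(-26 - -15931\right) = 3 \left(-26 + 15931\right) = 3 \cdot 15905 = 47715$)
$F = \frac{1}{83776} \approx 1.1937 \cdot 10^{-5}$
$\left(f + F\right) \left(11157 + n\right) = \left(-35151 + \frac{1}{83776}\right) \left(11157 + 47715\right) = \left(- \frac{2944810175}{83776}\right) 58872 = - \frac{1970078007075}{952}$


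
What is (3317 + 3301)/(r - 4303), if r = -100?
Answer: -6618/4403 ≈ -1.5031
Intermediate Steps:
(3317 + 3301)/(r - 4303) = (3317 + 3301)/(-100 - 4303) = 6618/(-4403) = 6618*(-1/4403) = -6618/4403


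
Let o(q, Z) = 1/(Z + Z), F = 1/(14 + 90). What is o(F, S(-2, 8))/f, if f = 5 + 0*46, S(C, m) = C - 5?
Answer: -1/70 ≈ -0.014286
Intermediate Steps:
S(C, m) = -5 + C
F = 1/104 ≈ 0.0096154
o(q, Z) = 1/(2*Z)
f = 5 (f = 5 + 0 = 5)
o(F, S(-2, 8))/f = (1/(2*(-5 - 2)))/5 = ((½)/(-7))*(⅕) = ((½)*(-⅐))*(⅕) = -1/14*⅕ = -1/70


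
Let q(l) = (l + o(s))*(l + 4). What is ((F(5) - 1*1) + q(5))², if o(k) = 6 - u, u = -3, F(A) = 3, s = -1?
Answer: 16384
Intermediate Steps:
o(k) = 9 (o(k) = 6 - 1*(-3) = 6 + 3 = 9)
q(l) = (4 + l)*(9 + l) (q(l) = (l + 9)*(l + 4) = (9 + l)*(4 + l) = (4 + l)*(9 + l))
((F(5) - 1*1) + q(5))² = ((3 - 1*1) + (36 + 5² + 13*5))² = ((3 - 1) + (36 + 25 + 65))² = (2 + 126)² = 128² = 16384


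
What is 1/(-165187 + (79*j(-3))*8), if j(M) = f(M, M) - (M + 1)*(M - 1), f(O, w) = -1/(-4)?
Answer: -1/170085 ≈ -5.8794e-6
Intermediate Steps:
f(O, w) = ¼ (f(O, w) = -1*(-¼) = ¼)
j(M) = ¼ - (1 + M)*(-1 + M) (j(M) = ¼ - (M + 1)*(M - 1) = ¼ - (1 + M)*(-1 + M))
1/(-165187 + (79*j(-3))*8) = 1/(-165187 + (79*(5/4 - 1*(-3)²))*8) = 1/(-165187 + (79*(5/4 - 1*9))*8) = 1/(-165187 + (79*(5/4 - 9))*8) = 1/(-165187 + (79*(-31/4))*8) = 1/(-165187 - 2449/4*8) = 1/(-165187 - 4898) = 1/(-170085) = -1/170085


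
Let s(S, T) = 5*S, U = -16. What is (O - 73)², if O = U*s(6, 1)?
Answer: 305809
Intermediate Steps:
O = -480 (O = -80*6 = -16*30 = -480)
(O - 73)² = (-480 - 73)² = (-553)² = 305809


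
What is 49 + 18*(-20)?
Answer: -311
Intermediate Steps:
49 + 18*(-20) = 49 - 360 = -311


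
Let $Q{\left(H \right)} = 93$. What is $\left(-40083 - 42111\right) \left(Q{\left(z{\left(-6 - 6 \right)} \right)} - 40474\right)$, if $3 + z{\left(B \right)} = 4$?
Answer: $3319075914$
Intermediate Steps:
$z{\left(B \right)} = 1$ ($z{\left(B \right)} = -3 + 4 = 1$)
$\left(-40083 - 42111\right) \left(Q{\left(z{\left(-6 - 6 \right)} \right)} - 40474\right) = \left(-40083 - 42111\right) \left(93 - 40474\right) = \left(-82194\right) \left(-40381\right) = 3319075914$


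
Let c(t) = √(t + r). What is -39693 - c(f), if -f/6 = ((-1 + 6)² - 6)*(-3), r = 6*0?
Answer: -39693 - 3*√38 ≈ -39712.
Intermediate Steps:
r = 0
f = 342 (f = -6*((-1 + 6)² - 6)*(-3) = -6*(5² - 6)*(-3) = -6*(25 - 6)*(-3) = -114*(-3) = -6*(-57) = 342)
c(t) = √t (c(t) = √(t + 0) = √t)
-39693 - c(f) = -39693 - √342 = -39693 - 3*√38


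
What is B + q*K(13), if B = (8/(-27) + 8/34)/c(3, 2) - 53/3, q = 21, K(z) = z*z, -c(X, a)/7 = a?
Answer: 1620884/459 ≈ 3531.3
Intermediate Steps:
c(X, a) = -7*a
K(z) = z²
B = -8107/459 (B = (8/(-27) + 8/34)/((-7*2)) - 53/3 = (8*(-1/27) + 8*(1/34))/(-14) - 53*⅓ = (-8/27 + 4/17)*(-1/14) - 53/3 = -28/459*(-1/14) - 53/3 = 2/459 - 53/3 = -8107/459 ≈ -17.662)
B + q*K(13) = -8107/459 + 21*13² = -8107/459 + 21*169 = -8107/459 + 3549 = 1620884/459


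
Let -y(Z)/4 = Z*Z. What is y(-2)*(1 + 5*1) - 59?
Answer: -155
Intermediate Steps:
y(Z) = -4*Z**2 (y(Z) = -4*Z*Z = -4*Z**2)
y(-2)*(1 + 5*1) - 59 = (-4*(-2)**2)*(1 + 5*1) - 59 = (-4*4)*(1 + 5) - 59 = -16*6 - 59 = -96 - 59 = -155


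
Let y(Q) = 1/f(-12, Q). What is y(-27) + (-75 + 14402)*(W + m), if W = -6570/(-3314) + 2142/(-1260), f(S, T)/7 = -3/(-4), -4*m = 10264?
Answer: -12791041218833/347970 ≈ -3.6759e+7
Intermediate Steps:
m = -2566 (m = -¼*10264 = -2566)
f(S, T) = 21/4 (f(S, T) = 7*(-3/(-4)) = 7*(-3*(-¼)) = 7*(¾) = 21/4)
W = 4681/16570 (W = -6570*(-1/3314) + 2142*(-1/1260) = 3285/1657 - 17/10 = 4681/16570 ≈ 0.28250)
y(Q) = 4/21 (y(Q) = 1/(21/4) = 4/21)
y(-27) + (-75 + 14402)*(W + m) = 4/21 + (-75 + 14402)*(4681/16570 - 2566) = 4/21 + 14327*(-42513939/16570) = 4/21 - 609097204053/16570 = -12791041218833/347970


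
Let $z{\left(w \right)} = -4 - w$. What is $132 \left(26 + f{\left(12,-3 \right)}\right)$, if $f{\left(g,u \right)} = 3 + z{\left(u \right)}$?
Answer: $3696$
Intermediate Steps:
$f{\left(g,u \right)} = -1 - u$ ($f{\left(g,u \right)} = 3 - \left(4 + u\right) = -1 - u$)
$132 \left(26 + f{\left(12,-3 \right)}\right) = 132 \left(26 - -2\right) = 132 \left(26 + \left(-1 + 3\right)\right) = 132 \left(26 + 2\right) = 132 \cdot 28 = 3696$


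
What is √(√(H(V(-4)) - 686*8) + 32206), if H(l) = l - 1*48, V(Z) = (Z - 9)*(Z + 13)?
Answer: √(32206 + I*√5653) ≈ 179.46 + 0.209*I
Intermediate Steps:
V(Z) = (-9 + Z)*(13 + Z)
H(l) = -48 + l (H(l) = l - 48 = -48 + l)
√(√(H(V(-4)) - 686*8) + 32206) = √(√((-48 + (-117 + (-4)² + 4*(-4))) - 686*8) + 32206) = √(√((-48 + (-117 + 16 - 16)) - 5488) + 32206) = √(√((-48 - 117) - 5488) + 32206) = √(√(-165 - 5488) + 32206) = √(√(-5653) + 32206) = √(I*√5653 + 32206) = √(32206 + I*√5653)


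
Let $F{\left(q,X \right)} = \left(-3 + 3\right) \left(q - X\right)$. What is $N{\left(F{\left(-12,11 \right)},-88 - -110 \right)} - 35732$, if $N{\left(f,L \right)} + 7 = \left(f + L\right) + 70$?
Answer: $-35647$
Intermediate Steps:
$F{\left(q,X \right)} = 0$ ($F{\left(q,X \right)} = 0 \left(q - X\right) = 0$)
$N{\left(f,L \right)} = 63 + L + f$ ($N{\left(f,L \right)} = -7 + \left(\left(f + L\right) + 70\right) = -7 + \left(\left(L + f\right) + 70\right) = -7 + \left(70 + L + f\right) = 63 + L + f$)
$N{\left(F{\left(-12,11 \right)},-88 - -110 \right)} - 35732 = \left(63 - -22 + 0\right) - 35732 = \left(63 + \left(-88 + 110\right) + 0\right) - 35732 = \left(63 + 22 + 0\right) - 35732 = 85 - 35732 = -35647$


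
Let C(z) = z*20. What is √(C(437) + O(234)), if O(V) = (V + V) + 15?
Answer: √9223 ≈ 96.036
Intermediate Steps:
C(z) = 20*z
O(V) = 15 + 2*V (O(V) = 2*V + 15 = 15 + 2*V)
√(C(437) + O(234)) = √(20*437 + (15 + 2*234)) = √(8740 + (15 + 468)) = √(8740 + 483) = √9223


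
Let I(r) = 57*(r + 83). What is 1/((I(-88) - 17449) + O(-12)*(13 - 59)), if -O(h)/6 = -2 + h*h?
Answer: 1/21458 ≈ 4.6603e-5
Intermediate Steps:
O(h) = 12 - 6*h² (O(h) = -6*(-2 + h*h) = -6*(-2 + h²) = 12 - 6*h²)
I(r) = 4731 + 57*r (I(r) = 57*(83 + r) = 4731 + 57*r)
1/((I(-88) - 17449) + O(-12)*(13 - 59)) = 1/(((4731 + 57*(-88)) - 17449) + (12 - 6*(-12)²)*(13 - 59)) = 1/(((4731 - 5016) - 17449) + (12 - 6*144)*(-46)) = 1/((-285 - 17449) + (12 - 864)*(-46)) = 1/(-17734 - 852*(-46)) = 1/(-17734 + 39192) = 1/21458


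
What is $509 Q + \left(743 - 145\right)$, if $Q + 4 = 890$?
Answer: $451572$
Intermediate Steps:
$Q = 886$ ($Q = -4 + 890 = 886$)
$509 Q + \left(743 - 145\right) = 509 \cdot 886 + \left(743 - 145\right) = 450974 + 598 = 451572$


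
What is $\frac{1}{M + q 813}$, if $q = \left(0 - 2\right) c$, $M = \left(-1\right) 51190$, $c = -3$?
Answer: $- \frac{1}{46312} \approx -2.1593 \cdot 10^{-5}$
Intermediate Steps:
$M = -51190$
$q = 6$ ($q = \left(0 - 2\right) \left(-3\right) = \left(-2\right) \left(-3\right) = 6$)
$\frac{1}{M + q 813} = \frac{1}{-51190 + 6 \cdot 813} = \frac{1}{-51190 + 4878} = \frac{1}{-46312} = - \frac{1}{46312}$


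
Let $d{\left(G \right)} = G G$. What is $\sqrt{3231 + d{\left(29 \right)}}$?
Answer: $2 \sqrt{1018} \approx 63.812$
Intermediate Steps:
$d{\left(G \right)} = G^{2}$
$\sqrt{3231 + d{\left(29 \right)}} = \sqrt{3231 + 29^{2}} = \sqrt{3231 + 841} = \sqrt{4072} = 2 \sqrt{1018}$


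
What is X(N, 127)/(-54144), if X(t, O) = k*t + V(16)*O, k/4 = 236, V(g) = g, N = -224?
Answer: 4363/1128 ≈ 3.8679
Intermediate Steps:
k = 944 (k = 4*236 = 944)
X(t, O) = 16*O + 944*t (X(t, O) = 944*t + 16*O = 16*O + 944*t)
X(N, 127)/(-54144) = (16*127 + 944*(-224))/(-54144) = (2032 - 211456)*(-1/54144) = -209424*(-1/54144) = 4363/1128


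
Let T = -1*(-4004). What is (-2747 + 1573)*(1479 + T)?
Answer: -6437042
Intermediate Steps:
T = 4004
(-2747 + 1573)*(1479 + T) = (-2747 + 1573)*(1479 + 4004) = -1174*5483 = -6437042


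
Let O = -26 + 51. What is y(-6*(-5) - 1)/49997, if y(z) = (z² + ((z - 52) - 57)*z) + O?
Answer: -1454/49997 ≈ -0.029082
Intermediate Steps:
O = 25
y(z) = 25 + z² + z*(-109 + z) (y(z) = (z² + ((z - 52) - 57)*z) + 25 = (z² + ((-52 + z) - 57)*z) + 25 = (z² + (-109 + z)*z) + 25 = (z² + z*(-109 + z)) + 25 = 25 + z² + z*(-109 + z))
y(-6*(-5) - 1)/49997 = (25 - 109*(-6*(-5) - 1) + 2*(-6*(-5) - 1)²)/49997 = (25 - 109*(30 - 1) + 2*(30 - 1)²)*(1/49997) = (25 - 109*29 + 2*29²)*(1/49997) = (25 - 3161 + 2*841)*(1/49997) = (25 - 3161 + 1682)*(1/49997) = -1454*1/49997 = -1454/49997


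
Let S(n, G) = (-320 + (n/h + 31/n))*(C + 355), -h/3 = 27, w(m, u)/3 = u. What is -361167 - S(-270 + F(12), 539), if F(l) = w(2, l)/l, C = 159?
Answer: -476566849/2403 ≈ -1.9832e+5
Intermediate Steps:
w(m, u) = 3*u
h = -81 (h = -3*27 = -81)
F(l) = 3 (F(l) = (3*l)/l = 3)
S(n, G) = -164480 + 15934/n - 514*n/81 (S(n, G) = (-320 + (n/(-81) + 31/n))*(159 + 355) = (-320 + (n*(-1/81) + 31/n))*514 = (-320 + (-n/81 + 31/n))*514 = (-320 + (31/n - n/81))*514 = (-320 + 31/n - n/81)*514 = -164480 + 15934/n - 514*n/81)
-361167 - S(-270 + F(12), 539) = -361167 - (-164480 + 15934/(-270 + 3) - 514*(-270 + 3)/81) = -361167 - (-164480 + 15934/(-267) - 514/81*(-267)) = -361167 - (-164480 + 15934*(-1/267) + 45746/27) = -361167 - (-164480 - 15934/267 + 45746/27) = -361167 - 1*(-391317452/2403) = -361167 + 391317452/2403 = -476566849/2403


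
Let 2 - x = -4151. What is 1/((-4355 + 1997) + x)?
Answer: 1/1795 ≈ 0.00055710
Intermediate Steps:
x = 4153 (x = 2 - 1*(-4151) = 2 + 4151 = 4153)
1/((-4355 + 1997) + x) = 1/((-4355 + 1997) + 4153) = 1/(-2358 + 4153) = 1/1795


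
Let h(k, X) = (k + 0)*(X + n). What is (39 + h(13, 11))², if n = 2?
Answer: 43264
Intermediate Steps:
h(k, X) = k*(2 + X) (h(k, X) = (k + 0)*(X + 2) = k*(2 + X))
(39 + h(13, 11))² = (39 + 13*(2 + 11))² = (39 + 13*13)² = (39 + 169)² = 208² = 43264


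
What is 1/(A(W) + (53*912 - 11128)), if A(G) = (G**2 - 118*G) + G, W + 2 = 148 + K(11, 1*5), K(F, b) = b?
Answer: 1/42342 ≈ 2.3617e-5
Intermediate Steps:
W = 151 (W = -2 + (148 + 1*5) = -2 + (148 + 5) = -2 + 153 = 151)
A(G) = G**2 - 117*G
1/(A(W) + (53*912 - 11128)) = 1/(151*(-117 + 151) + (53*912 - 11128)) = 1/(151*34 + (48336 - 11128)) = 1/(5134 + 37208) = 1/42342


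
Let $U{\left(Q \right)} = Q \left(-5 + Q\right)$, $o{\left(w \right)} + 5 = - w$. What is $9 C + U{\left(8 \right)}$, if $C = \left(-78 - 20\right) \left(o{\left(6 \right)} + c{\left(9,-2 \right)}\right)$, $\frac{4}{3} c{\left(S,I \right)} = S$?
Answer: $\frac{7545}{2} \approx 3772.5$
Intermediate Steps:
$c{\left(S,I \right)} = \frac{3 S}{4}$
$o{\left(w \right)} = -5 - w$
$C = \frac{833}{2}$ ($C = \left(-78 - 20\right) \left(\left(-5 - 6\right) + \frac{3}{4} \cdot 9\right) = - 98 \left(\left(-5 - 6\right) + \frac{27}{4}\right) = - 98 \left(-11 + \frac{27}{4}\right) = \left(-98\right) \left(- \frac{17}{4}\right) = \frac{833}{2} \approx 416.5$)
$9 C + U{\left(8 \right)} = 9 \cdot \frac{833}{2} + 8 \left(-5 + 8\right) = \frac{7497}{2} + 8 \cdot 3 = \frac{7497}{2} + 24 = \frac{7545}{2}$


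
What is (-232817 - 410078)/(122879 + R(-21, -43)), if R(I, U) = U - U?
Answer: -642895/122879 ≈ -5.2319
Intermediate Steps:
R(I, U) = 0
(-232817 - 410078)/(122879 + R(-21, -43)) = (-232817 - 410078)/(122879 + 0) = -642895/122879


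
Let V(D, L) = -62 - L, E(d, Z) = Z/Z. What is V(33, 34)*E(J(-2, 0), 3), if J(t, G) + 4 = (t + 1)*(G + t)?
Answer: -96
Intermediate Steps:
J(t, G) = -4 + (1 + t)*(G + t) (J(t, G) = -4 + (t + 1)*(G + t) = -4 + (1 + t)*(G + t))
E(d, Z) = 1
V(33, 34)*E(J(-2, 0), 3) = (-62 - 1*34)*1 = (-62 - 34)*1 = -96*1 = -96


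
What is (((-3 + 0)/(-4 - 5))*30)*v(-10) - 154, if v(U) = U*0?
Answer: -154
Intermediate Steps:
v(U) = 0
(((-3 + 0)/(-4 - 5))*30)*v(-10) - 154 = (((-3 + 0)/(-4 - 5))*30)*0 - 154 = (-3/(-9)*30)*0 - 154 = (-3*(-1/9)*30)*0 - 154 = ((1/3)*30)*0 - 154 = 10*0 - 154 = 0 - 154 = -154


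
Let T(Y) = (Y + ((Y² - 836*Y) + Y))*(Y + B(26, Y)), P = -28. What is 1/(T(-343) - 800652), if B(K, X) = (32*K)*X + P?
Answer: -1/115360007769 ≈ -8.6685e-12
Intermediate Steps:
B(K, X) = -28 + 32*K*X (B(K, X) = (32*K)*X - 28 = 32*K*X - 28 = -28 + 32*K*X)
T(Y) = (-28 + 833*Y)*(Y² - 834*Y) (T(Y) = (Y + ((Y² - 836*Y) + Y))*(Y + (-28 + 32*26*Y)) = (Y + (Y² - 835*Y))*(Y + (-28 + 832*Y)) = (Y² - 834*Y)*(-28 + 833*Y) = (-28 + 833*Y)*(Y² - 834*Y))
1/(T(-343) - 800652) = 1/(7*(-343)*(3336 - 99250*(-343) + 119*(-343)²) - 800652) = 1/(7*(-343)*(3336 + 34042750 + 119*117649) - 800652) = 1/(7*(-343)*(3336 + 34042750 + 14000231) - 800652) = 1/(7*(-343)*48046317 - 800652) = 1/(-115359207117 - 800652) = 1/(-115360007769) = -1/115360007769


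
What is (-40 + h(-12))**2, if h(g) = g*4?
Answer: 7744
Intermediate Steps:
h(g) = 4*g
(-40 + h(-12))**2 = (-40 + 4*(-12))**2 = (-40 - 48)**2 = (-88)**2 = 7744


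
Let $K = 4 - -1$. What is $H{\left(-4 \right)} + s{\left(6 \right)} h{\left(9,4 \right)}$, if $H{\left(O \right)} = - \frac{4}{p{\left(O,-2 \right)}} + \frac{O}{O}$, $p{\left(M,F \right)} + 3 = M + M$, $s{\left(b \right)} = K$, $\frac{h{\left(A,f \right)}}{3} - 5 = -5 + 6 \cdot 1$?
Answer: $\frac{1005}{11} \approx 91.364$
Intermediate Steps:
$h{\left(A,f \right)} = 18$ ($h{\left(A,f \right)} = 15 + 3 \left(-5 + 6 \cdot 1\right) = 15 + 3 \left(-5 + 6\right) = 15 + 3 \cdot 1 = 15 + 3 = 18$)
$K = 5$ ($K = 4 + 1 = 5$)
$s{\left(b \right)} = 5$
$p{\left(M,F \right)} = -3 + 2 M$ ($p{\left(M,F \right)} = -3 + \left(M + M\right) = -3 + 2 M$)
$H{\left(O \right)} = 1 - \frac{4}{-3 + 2 O}$ ($H{\left(O \right)} = - \frac{4}{-3 + 2 O} + \frac{O}{O} = - \frac{4}{-3 + 2 O} + 1 = 1 - \frac{4}{-3 + 2 O}$)
$H{\left(-4 \right)} + s{\left(6 \right)} h{\left(9,4 \right)} = \frac{-7 + 2 \left(-4\right)}{-3 + 2 \left(-4\right)} + 5 \cdot 18 = \frac{-7 - 8}{-3 - 8} + 90 = \frac{1}{-11} \left(-15\right) + 90 = \left(- \frac{1}{11}\right) \left(-15\right) + 90 = \frac{15}{11} + 90 = \frac{1005}{11}$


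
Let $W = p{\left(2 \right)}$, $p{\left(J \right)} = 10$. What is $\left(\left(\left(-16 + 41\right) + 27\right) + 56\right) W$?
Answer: $1080$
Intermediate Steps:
$W = 10$
$\left(\left(\left(-16 + 41\right) + 27\right) + 56\right) W = \left(\left(\left(-16 + 41\right) + 27\right) + 56\right) 10 = \left(\left(25 + 27\right) + 56\right) 10 = \left(52 + 56\right) 10 = 108 \cdot 10 = 1080$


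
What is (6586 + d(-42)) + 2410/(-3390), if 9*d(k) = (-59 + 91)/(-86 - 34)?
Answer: 100458133/15255 ≈ 6585.3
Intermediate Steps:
d(k) = -4/135 (d(k) = ((-59 + 91)/(-86 - 34))/9 = (32/(-120))/9 = (32*(-1/120))/9 = (1/9)*(-4/15) = -4/135)
(6586 + d(-42)) + 2410/(-3390) = (6586 - 4/135) + 2410/(-3390) = 889106/135 + 2410*(-1/3390) = 889106/135 - 241/339 = 100458133/15255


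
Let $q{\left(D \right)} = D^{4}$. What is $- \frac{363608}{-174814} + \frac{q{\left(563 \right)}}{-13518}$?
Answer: $- \frac{8781721752193655}{1181567826} \approx -7.4323 \cdot 10^{6}$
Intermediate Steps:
$- \frac{363608}{-174814} + \frac{q{\left(563 \right)}}{-13518} = - \frac{363608}{-174814} + \frac{563^{4}}{-13518} = \left(-363608\right) \left(- \frac{1}{174814}\right) + 100469346961 \left(- \frac{1}{13518}\right) = \frac{181804}{87407} - \frac{100469346961}{13518} = - \frac{8781721752193655}{1181567826}$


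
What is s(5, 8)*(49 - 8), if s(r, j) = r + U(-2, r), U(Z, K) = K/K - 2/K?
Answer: 1148/5 ≈ 229.60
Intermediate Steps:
U(Z, K) = 1 - 2/K
s(r, j) = r + (-2 + r)/r
s(5, 8)*(49 - 8) = (1 + 5 - 2/5)*(49 - 8) = (1 + 5 - 2*⅕)*41 = (1 + 5 - ⅖)*41 = (28/5)*41 = 1148/5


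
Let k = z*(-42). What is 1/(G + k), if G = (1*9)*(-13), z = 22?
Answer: -1/1041 ≈ -0.00096061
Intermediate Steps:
G = -117 (G = 9*(-13) = -117)
k = -924 (k = 22*(-42) = -924)
1/(G + k) = 1/(-117 - 924) = 1/(-1041) = -1/1041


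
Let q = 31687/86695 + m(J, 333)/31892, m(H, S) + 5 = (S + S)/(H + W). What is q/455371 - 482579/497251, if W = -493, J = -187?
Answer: -1180456816306097074987/1216347618893103790352 ≈ -0.97049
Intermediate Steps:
m(H, S) = -5 + 2*S/(-493 + H) (m(H, S) = -5 + (S + S)/(H - 493) = -5 + (2*S)/(-493 + H) = -5 + 2*S/(-493 + H))
q = 1962370071/5371760912 (q = 31687/86695 + ((2465 - 5*(-187) + 2*333)/(-493 - 187))/31892 = 31687*(1/86695) + ((2465 + 935 + 666)/(-680))*(1/31892) = 31687/86695 - 1/680*4066*(1/31892) = 31687/86695 - 2033/340*1/31892 = 31687/86695 - 2033/10843280 = 1962370071/5371760912 ≈ 0.36531)
q/455371 - 482579/497251 = (1962370071/5371760912)/455371 - 482579/497251 = (1962370071/5371760912)*(1/455371) - 482579*1/497251 = 1962370071/2446144138258352 - 482579/497251 = -1180456816306097074987/1216347618893103790352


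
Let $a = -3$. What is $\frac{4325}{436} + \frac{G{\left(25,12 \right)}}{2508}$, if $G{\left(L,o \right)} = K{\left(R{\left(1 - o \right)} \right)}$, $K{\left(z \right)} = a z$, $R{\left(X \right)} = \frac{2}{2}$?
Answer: $\frac{225954}{22781} \approx 9.9185$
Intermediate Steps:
$R{\left(X \right)} = 1$ ($R{\left(X \right)} = 2 \cdot \frac{1}{2} = 1$)
$K{\left(z \right)} = - 3 z$
$G{\left(L,o \right)} = -3$ ($G{\left(L,o \right)} = \left(-3\right) 1 = -3$)
$\frac{4325}{436} + \frac{G{\left(25,12 \right)}}{2508} = \frac{4325}{436} - \frac{3}{2508} = 4325 \cdot \frac{1}{436} - \frac{1}{836} = \frac{4325}{436} - \frac{1}{836} = \frac{225954}{22781}$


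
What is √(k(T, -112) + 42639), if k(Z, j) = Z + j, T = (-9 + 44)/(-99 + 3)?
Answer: √24495342/24 ≈ 206.22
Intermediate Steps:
T = -35/96 (T = 35/(-96) = 35*(-1/96) = -35/96 ≈ -0.36458)
√(k(T, -112) + 42639) = √((-35/96 - 112) + 42639) = √(-10787/96 + 42639) = √(4082557/96) = √24495342/24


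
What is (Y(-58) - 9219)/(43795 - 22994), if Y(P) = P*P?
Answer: -5855/20801 ≈ -0.28148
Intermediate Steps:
Y(P) = P**2
(Y(-58) - 9219)/(43795 - 22994) = ((-58)**2 - 9219)/(43795 - 22994) = (3364 - 9219)/20801 = -5855*1/20801 = -5855/20801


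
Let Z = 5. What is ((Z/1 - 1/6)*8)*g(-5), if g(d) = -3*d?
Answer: 580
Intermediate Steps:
((Z/1 - 1/6)*8)*g(-5) = ((5/1 - 1/6)*8)*(-3*(-5)) = ((5*1 - 1*1/6)*8)*15 = ((5 - 1/6)*8)*15 = ((29/6)*8)*15 = (116/3)*15 = 580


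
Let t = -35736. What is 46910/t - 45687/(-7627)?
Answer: 637444031/136279236 ≈ 4.6775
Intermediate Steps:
46910/t - 45687/(-7627) = 46910/(-35736) - 45687/(-7627) = 46910*(-1/35736) - 45687*(-1/7627) = -23455/17868 + 45687/7627 = 637444031/136279236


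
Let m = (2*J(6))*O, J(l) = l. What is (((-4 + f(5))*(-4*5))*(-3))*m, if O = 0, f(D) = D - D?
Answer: 0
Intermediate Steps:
f(D) = 0
m = 0 (m = (2*6)*0 = 12*0 = 0)
(((-4 + f(5))*(-4*5))*(-3))*m = (((-4 + 0)*(-4*5))*(-3))*0 = (-4*(-20)*(-3))*0 = (80*(-3))*0 = -240*0 = 0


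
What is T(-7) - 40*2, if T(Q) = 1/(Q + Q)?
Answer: -1121/14 ≈ -80.071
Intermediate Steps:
T(Q) = 1/(2*Q)
T(-7) - 40*2 = (½)/(-7) - 40*2 = (½)*(-⅐) - 80 = -1/14 - 80 = -1121/14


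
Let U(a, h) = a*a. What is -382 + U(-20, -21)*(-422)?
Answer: -169182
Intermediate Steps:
U(a, h) = a²
-382 + U(-20, -21)*(-422) = -382 + (-20)²*(-422) = -382 + 400*(-422) = -382 - 168800 = -169182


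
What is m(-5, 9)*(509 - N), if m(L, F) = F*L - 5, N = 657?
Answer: 7400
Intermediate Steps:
m(L, F) = -5 + F*L
m(-5, 9)*(509 - N) = (-5 + 9*(-5))*(509 - 1*657) = (-5 - 45)*(509 - 657) = -50*(-148) = 7400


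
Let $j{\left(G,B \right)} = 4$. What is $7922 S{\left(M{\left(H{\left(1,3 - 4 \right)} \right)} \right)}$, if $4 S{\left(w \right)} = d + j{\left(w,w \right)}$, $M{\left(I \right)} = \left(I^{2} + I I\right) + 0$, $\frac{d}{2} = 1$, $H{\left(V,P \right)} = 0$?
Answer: $11883$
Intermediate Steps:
$d = 2$ ($d = 2 \cdot 1 = 2$)
$M{\left(I \right)} = 2 I^{2}$ ($M{\left(I \right)} = \left(I^{2} + I^{2}\right) + 0 = 2 I^{2} + 0 = 2 I^{2}$)
$S{\left(w \right)} = \frac{3}{2}$ ($S{\left(w \right)} = \frac{2 + 4}{4} = \frac{1}{4} \cdot 6 = \frac{3}{2}$)
$7922 S{\left(M{\left(H{\left(1,3 - 4 \right)} \right)} \right)} = 7922 \cdot \frac{3}{2} = 11883$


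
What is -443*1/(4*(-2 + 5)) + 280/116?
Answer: -12007/348 ≈ -34.503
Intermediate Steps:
-443*1/(4*(-2 + 5)) + 280/116 = -443/(4*3) + 280*(1/116) = -443/12 + 70/29 = -12007/348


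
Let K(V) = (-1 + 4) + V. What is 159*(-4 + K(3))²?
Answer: 636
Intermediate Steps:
K(V) = 3 + V
159*(-4 + K(3))² = 159*(-4 + (3 + 3))² = 159*(-4 + 6)² = 159*2² = 159*4 = 636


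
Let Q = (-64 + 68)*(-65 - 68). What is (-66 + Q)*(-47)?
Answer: 28106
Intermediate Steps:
Q = -532 (Q = 4*(-133) = -532)
(-66 + Q)*(-47) = (-66 - 532)*(-47) = -598*(-47) = 28106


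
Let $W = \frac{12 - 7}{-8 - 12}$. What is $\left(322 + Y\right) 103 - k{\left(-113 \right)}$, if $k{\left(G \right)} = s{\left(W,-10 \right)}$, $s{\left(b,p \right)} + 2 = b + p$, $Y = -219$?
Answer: $\frac{42485}{4} \approx 10621.0$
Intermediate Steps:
$W = - \frac{1}{4}$ ($W = \frac{5}{-20} = 5 \left(- \frac{1}{20}\right) = - \frac{1}{4} \approx -0.25$)
$s{\left(b,p \right)} = -2 + b + p$ ($s{\left(b,p \right)} = -2 + \left(b + p\right) = -2 + b + p$)
$k{\left(G \right)} = - \frac{49}{4}$ ($k{\left(G \right)} = -2 - \frac{1}{4} - 10 = - \frac{49}{4}$)
$\left(322 + Y\right) 103 - k{\left(-113 \right)} = \left(322 - 219\right) 103 - - \frac{49}{4} = 103 \cdot 103 + \frac{49}{4} = 10609 + \frac{49}{4} = \frac{42485}{4}$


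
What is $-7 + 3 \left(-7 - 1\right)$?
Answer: $-31$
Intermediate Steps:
$-7 + 3 \left(-7 - 1\right) = -7 + 3 \left(-8\right) = -7 - 24 = -31$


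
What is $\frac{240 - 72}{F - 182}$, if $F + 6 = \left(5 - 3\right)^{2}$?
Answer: $- \frac{21}{23} \approx -0.91304$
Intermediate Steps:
$F = -2$ ($F = -6 + \left(5 - 3\right)^{2} = -6 + 2^{2} = -6 + 4 = -2$)
$\frac{240 - 72}{F - 182} = \frac{240 - 72}{-2 - 182} = \frac{168}{-184} = 168 \left(- \frac{1}{184}\right) = - \frac{21}{23}$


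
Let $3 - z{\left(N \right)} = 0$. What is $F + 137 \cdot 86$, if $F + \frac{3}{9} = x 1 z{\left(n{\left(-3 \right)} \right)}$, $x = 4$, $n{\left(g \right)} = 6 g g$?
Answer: $\frac{35381}{3} \approx 11794.0$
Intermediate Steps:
$n{\left(g \right)} = 6 g^{2}$
$z{\left(N \right)} = 3$ ($z{\left(N \right)} = 3 - 0 = 3 + 0 = 3$)
$F = \frac{35}{3}$ ($F = - \frac{1}{3} + 4 \cdot 1 \cdot 3 = - \frac{1}{3} + 4 \cdot 3 = - \frac{1}{3} + 12 = \frac{35}{3} \approx 11.667$)
$F + 137 \cdot 86 = \frac{35}{3} + 137 \cdot 86 = \frac{35}{3} + 11782 = \frac{35381}{3}$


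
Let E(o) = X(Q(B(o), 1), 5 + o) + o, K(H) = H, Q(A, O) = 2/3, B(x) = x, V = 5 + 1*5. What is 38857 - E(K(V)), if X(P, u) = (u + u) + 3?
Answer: 38814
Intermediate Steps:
V = 10 (V = 5 + 5 = 10)
Q(A, O) = 2/3 (Q(A, O) = 2*(1/3) = 2/3)
X(P, u) = 3 + 2*u (X(P, u) = 2*u + 3 = 3 + 2*u)
E(o) = 13 + 3*o (E(o) = (3 + 2*(5 + o)) + o = (3 + (10 + 2*o)) + o = (13 + 2*o) + o = 13 + 3*o)
38857 - E(K(V)) = 38857 - (13 + 3*10) = 38857 - (13 + 30) = 38857 - 1*43 = 38857 - 43 = 38814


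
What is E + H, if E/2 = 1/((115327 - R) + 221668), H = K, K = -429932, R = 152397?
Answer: -39682293667/92299 ≈ -4.2993e+5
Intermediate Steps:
H = -429932
E = 1/92299 (E = 2/((115327 - 1*152397) + 221668) = 2/((115327 - 152397) + 221668) = 2/(-37070 + 221668) = 2/184598 = 2*(1/184598) = 1/92299 ≈ 1.0834e-5)
E + H = 1/92299 - 429932 = -39682293667/92299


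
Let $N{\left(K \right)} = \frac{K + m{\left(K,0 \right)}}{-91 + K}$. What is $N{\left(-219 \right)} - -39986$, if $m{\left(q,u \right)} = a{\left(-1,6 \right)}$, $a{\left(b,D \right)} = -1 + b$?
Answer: $\frac{12395881}{310} \approx 39987.0$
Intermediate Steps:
$m{\left(q,u \right)} = -2$ ($m{\left(q,u \right)} = -1 - 1 = -2$)
$N{\left(K \right)} = \frac{-2 + K}{-91 + K}$ ($N{\left(K \right)} = \frac{K - 2}{-91 + K} = \frac{-2 + K}{-91 + K}$)
$N{\left(-219 \right)} - -39986 = \frac{-2 - 219}{-91 - 219} - -39986 = \frac{1}{-310} \left(-221\right) + 39986 = \left(- \frac{1}{310}\right) \left(-221\right) + 39986 = \frac{221}{310} + 39986 = \frac{12395881}{310}$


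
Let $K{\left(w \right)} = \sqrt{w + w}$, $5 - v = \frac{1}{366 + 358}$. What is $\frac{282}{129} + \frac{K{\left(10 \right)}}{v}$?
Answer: $\frac{94}{43} + \frac{1448 \sqrt{5}}{3619} \approx 3.0807$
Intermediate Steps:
$v = \frac{3619}{724}$ ($v = 5 - \frac{1}{366 + 358} = 5 - \frac{1}{724} = \frac{3619}{724} \approx 4.9986$)
$K{\left(w \right)} = \sqrt{2} \sqrt{w}$ ($K{\left(w \right)} = \sqrt{2 w} = \sqrt{2} \sqrt{w}$)
$\frac{282}{129} + \frac{K{\left(10 \right)}}{v} = \frac{282}{129} + \frac{\sqrt{2} \sqrt{10}}{\frac{3619}{724}} = 282 \cdot \frac{1}{129} + 2 \sqrt{5} \cdot \frac{724}{3619} = \frac{94}{43} + \frac{1448 \sqrt{5}}{3619}$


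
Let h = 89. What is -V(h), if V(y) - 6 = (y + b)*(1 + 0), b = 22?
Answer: -117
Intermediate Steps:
V(y) = 28 + y (V(y) = 6 + (y + 22)*(1 + 0) = 6 + (22 + y)*1 = 6 + (22 + y) = 28 + y)
-V(h) = -(28 + 89) = -1*117 = -117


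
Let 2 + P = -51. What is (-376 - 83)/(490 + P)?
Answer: -459/437 ≈ -1.0503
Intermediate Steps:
P = -53 (P = -2 - 51 = -53)
(-376 - 83)/(490 + P) = (-376 - 83)/(490 - 53) = -459/437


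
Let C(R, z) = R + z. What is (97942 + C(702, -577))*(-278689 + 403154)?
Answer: 12205909155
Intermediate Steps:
(97942 + C(702, -577))*(-278689 + 403154) = (97942 + (702 - 577))*(-278689 + 403154) = (97942 + 125)*124465 = 98067*124465 = 12205909155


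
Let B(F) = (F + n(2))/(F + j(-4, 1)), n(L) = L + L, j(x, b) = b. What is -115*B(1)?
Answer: -575/2 ≈ -287.50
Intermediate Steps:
n(L) = 2*L
B(F) = (4 + F)/(1 + F) (B(F) = (F + 2*2)/(F + 1) = (F + 4)/(1 + F) = (4 + F)/(1 + F))
-115*B(1) = -115*(4 + 1)/(1 + 1) = -115*5/2 = -575/2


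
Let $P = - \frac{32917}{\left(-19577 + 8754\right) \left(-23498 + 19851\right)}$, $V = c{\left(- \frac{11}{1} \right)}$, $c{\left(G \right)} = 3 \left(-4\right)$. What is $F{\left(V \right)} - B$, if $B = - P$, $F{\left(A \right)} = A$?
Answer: $- \frac{473690689}{39471481} \approx -12.001$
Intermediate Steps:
$c{\left(G \right)} = -12$
$V = -12$
$P = - \frac{32917}{39471481}$ ($P = - \frac{32917}{\left(-10823\right) \left(-3647\right)} = - \frac{32917}{39471481} \approx -0.00083394$)
$B = \frac{32917}{39471481}$ ($B = \left(-1\right) \left(- \frac{32917}{39471481}\right) = \frac{32917}{39471481} \approx 0.00083394$)
$F{\left(V \right)} - B = -12 - \frac{32917}{39471481} = - \frac{473690689}{39471481}$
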